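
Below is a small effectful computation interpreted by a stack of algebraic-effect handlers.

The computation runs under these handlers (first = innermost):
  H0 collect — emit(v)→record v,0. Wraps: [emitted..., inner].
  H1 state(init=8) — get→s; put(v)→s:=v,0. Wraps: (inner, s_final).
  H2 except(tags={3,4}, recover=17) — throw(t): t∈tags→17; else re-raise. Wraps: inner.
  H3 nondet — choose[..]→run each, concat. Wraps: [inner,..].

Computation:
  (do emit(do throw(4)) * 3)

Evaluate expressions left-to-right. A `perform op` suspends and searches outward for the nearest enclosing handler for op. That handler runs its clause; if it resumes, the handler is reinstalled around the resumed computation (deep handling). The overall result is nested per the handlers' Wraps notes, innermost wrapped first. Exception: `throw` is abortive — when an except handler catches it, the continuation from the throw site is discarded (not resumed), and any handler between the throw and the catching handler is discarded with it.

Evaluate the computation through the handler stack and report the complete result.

Answer: [17]

Evaluation trace:
throw(4) @ H2 caught ⇒ 17
H3 returns [17]
= [17]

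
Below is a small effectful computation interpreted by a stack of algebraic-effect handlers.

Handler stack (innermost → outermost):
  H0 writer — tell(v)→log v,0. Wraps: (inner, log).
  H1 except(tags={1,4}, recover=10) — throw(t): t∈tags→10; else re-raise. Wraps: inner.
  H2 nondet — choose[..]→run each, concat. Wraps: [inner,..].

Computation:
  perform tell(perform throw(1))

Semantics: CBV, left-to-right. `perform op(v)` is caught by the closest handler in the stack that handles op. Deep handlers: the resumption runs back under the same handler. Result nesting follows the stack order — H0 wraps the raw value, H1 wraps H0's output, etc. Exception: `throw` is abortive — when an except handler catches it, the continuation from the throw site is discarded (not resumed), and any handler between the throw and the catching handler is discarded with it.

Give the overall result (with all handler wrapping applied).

Step-by-step:
throw(1) @ H1 caught ⇒ 10
H2 returns [10]
= [10]

Answer: [10]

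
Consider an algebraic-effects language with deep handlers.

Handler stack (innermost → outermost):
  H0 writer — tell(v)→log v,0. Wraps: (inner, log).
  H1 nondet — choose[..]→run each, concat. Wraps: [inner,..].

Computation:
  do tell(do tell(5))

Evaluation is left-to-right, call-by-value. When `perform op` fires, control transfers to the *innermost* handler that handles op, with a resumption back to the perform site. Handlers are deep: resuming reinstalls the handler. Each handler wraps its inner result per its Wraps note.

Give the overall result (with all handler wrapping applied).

Working:
tell(5) @ H0 ⇒ log+=5
tell(0) @ H0 ⇒ log+=0
H0 returns (0, (5, 0))
H1 returns [(0, (5, 0))]
= [(0, (5, 0))]

Answer: [(0, (5, 0))]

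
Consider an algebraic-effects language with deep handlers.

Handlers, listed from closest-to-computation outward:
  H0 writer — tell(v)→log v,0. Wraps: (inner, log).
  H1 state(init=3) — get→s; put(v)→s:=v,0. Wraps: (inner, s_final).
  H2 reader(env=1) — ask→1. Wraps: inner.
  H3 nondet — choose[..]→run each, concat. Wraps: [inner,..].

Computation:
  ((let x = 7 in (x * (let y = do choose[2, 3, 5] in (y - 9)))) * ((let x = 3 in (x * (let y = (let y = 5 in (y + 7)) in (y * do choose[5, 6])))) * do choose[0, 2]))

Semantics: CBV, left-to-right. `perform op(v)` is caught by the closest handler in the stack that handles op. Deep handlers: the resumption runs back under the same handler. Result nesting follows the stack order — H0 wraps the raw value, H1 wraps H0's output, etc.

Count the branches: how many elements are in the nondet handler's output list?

Working:
choose[2, 3, 5] @ H3
  branch[0] choose=2:
    choose[5, 6] @ H3
      branch[0] choose=5:
        choose[0, 2] @ H3
          branch[0] choose=0:
            H0 returns (0, ())
            H1 returns ((0, ()), 3)
            H2 returns ((0, ()), 3)
            H3 returns [((0, ()), 3)]
          branch[1] choose=2:
            H0 returns (-17640, ())
            H1 returns ((-17640, ()), 3)
            H2 returns ((-17640, ()), 3)
            H3 returns [((-17640, ()), 3)]
      branch[1] choose=6:
        choose[0, 2] @ H3
          branch[0] choose=0:
            H0 returns (0, ())
            H1 returns ((0, ()), 3)
            H2 returns ((0, ()), 3)
            H3 returns [((0, ()), 3)]
          branch[1] choose=2:
            H0 returns (-21168, ())
            H1 returns ((-21168, ()), 3)
            H2 returns ((-21168, ()), 3)
            H3 returns [((-21168, ()), 3)]
  branch[1] choose=3:
    choose[5, 6] @ H3
      branch[0] choose=5:
        choose[0, 2] @ H3
          branch[0] choose=0:
            H0 returns (0, ())
            H1 returns ((0, ()), 3)
            H2 returns ((0, ()), 3)
            H3 returns [((0, ()), 3)]
          branch[1] choose=2:
            H0 returns (-15120, ())
            H1 returns ((-15120, ()), 3)
            H2 returns ((-15120, ()), 3)
            H3 returns [((-15120, ()), 3)]
      branch[1] choose=6:
        choose[0, 2] @ H3
          branch[0] choose=0:
            H0 returns (0, ())
            H1 returns ((0, ()), 3)
            H2 returns ((0, ()), 3)
            H3 returns [((0, ()), 3)]
          branch[1] choose=2:
            H0 returns (-18144, ())
            H1 returns ((-18144, ()), 3)
            H2 returns ((-18144, ()), 3)
            H3 returns [((-18144, ()), 3)]
  branch[2] choose=5:
    choose[5, 6] @ H3
      branch[0] choose=5:
        choose[0, 2] @ H3
          branch[0] choose=0:
            H0 returns (0, ())
            H1 returns ((0, ()), 3)
            H2 returns ((0, ()), 3)
            H3 returns [((0, ()), 3)]
          branch[1] choose=2:
            H0 returns (-10080, ())
            H1 returns ((-10080, ()), 3)
            H2 returns ((-10080, ()), 3)
            H3 returns [((-10080, ()), 3)]
      branch[1] choose=6:
        choose[0, 2] @ H3
          branch[0] choose=0:
            H0 returns (0, ())
            H1 returns ((0, ()), 3)
            H2 returns ((0, ()), 3)
            H3 returns [((0, ()), 3)]
          branch[1] choose=2:
            H0 returns (-12096, ())
            H1 returns ((-12096, ()), 3)
            H2 returns ((-12096, ()), 3)
            H3 returns [((-12096, ()), 3)]
= [((0, ()), 3), ((-17640, ()), 3), ((0, ()), 3), ((-21168, ()), 3), ((0, ()), 3), ((-15120, ()), 3), ((0, ()), 3), ((-18144, ()), 3), ((0, ()), 3), ((-10080, ()), 3), ((0, ()), 3), ((-12096, ()), 3)]

Answer: 12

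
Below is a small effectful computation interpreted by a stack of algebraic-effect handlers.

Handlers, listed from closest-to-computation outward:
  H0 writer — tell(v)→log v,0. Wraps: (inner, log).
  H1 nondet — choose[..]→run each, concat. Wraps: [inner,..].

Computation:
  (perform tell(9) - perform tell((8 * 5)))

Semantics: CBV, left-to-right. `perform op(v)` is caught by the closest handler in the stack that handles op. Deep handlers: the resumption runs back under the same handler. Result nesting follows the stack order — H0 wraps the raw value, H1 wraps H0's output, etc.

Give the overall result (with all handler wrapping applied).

Answer: [(0, (9, 40))]

Evaluation trace:
tell(9) @ H0 ⇒ log+=9
tell(40) @ H0 ⇒ log+=40
H0 returns (0, (9, 40))
H1 returns [(0, (9, 40))]
= [(0, (9, 40))]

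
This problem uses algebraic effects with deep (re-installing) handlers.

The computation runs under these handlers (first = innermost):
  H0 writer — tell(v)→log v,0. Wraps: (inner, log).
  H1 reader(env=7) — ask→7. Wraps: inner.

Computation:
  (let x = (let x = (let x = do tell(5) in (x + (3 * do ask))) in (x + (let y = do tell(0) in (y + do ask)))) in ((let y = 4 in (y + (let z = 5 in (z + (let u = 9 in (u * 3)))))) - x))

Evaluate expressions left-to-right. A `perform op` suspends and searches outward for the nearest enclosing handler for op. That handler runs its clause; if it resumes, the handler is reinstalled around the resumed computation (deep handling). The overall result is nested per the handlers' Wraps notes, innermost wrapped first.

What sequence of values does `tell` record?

Step-by-step:
tell(5) @ H0 ⇒ log+=5
ask @ H1 ⇒ 7
tell(0) @ H0 ⇒ log+=0
ask @ H1 ⇒ 7
H0 returns (8, (5, 0))
H1 returns (8, (5, 0))
= (8, (5, 0))

Answer: (5, 0)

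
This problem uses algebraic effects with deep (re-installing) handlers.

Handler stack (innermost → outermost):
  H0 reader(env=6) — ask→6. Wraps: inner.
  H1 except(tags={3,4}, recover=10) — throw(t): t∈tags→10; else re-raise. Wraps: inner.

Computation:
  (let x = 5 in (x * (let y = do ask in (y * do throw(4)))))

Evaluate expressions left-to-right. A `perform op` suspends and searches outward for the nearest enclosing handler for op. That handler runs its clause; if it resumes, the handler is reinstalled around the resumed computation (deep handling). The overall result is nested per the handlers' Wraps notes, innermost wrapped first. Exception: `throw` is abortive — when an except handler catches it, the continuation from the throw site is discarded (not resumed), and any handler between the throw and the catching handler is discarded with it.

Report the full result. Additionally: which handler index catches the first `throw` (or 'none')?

Step-by-step:
ask @ H0 ⇒ 6
throw(4) @ H1 caught ⇒ 10
= 10

Answer: 10 ; first throw caught by: H1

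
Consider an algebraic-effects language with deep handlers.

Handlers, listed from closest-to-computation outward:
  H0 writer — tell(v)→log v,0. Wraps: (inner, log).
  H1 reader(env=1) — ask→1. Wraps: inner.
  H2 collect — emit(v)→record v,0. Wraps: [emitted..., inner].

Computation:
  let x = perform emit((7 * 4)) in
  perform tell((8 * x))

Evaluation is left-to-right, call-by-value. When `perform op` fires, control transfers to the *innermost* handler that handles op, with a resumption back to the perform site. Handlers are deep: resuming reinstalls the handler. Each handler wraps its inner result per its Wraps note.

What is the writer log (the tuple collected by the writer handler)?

Step-by-step:
emit(28) @ H2 ⇒ out+=28
tell(0) @ H0 ⇒ log+=0
H0 returns (0, (0))
H1 returns (0, (0))
H2 returns [28, (0, (0))]
= [28, (0, (0))]

Answer: (0)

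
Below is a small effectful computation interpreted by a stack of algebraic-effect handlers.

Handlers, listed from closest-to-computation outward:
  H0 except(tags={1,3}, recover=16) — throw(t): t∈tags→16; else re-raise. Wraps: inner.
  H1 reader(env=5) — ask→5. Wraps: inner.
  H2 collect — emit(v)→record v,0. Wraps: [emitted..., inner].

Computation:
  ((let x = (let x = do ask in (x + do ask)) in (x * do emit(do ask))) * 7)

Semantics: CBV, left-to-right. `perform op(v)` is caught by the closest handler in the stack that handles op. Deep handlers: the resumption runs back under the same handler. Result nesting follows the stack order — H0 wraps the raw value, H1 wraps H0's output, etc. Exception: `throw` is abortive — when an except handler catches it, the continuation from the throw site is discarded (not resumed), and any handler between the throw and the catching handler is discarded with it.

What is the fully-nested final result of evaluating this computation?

Working:
ask @ H1 ⇒ 5
ask @ H1 ⇒ 5
ask @ H1 ⇒ 5
emit(5) @ H2 ⇒ out+=5
H0 returns 0
H1 returns 0
H2 returns [5, 0]
= [5, 0]

Answer: [5, 0]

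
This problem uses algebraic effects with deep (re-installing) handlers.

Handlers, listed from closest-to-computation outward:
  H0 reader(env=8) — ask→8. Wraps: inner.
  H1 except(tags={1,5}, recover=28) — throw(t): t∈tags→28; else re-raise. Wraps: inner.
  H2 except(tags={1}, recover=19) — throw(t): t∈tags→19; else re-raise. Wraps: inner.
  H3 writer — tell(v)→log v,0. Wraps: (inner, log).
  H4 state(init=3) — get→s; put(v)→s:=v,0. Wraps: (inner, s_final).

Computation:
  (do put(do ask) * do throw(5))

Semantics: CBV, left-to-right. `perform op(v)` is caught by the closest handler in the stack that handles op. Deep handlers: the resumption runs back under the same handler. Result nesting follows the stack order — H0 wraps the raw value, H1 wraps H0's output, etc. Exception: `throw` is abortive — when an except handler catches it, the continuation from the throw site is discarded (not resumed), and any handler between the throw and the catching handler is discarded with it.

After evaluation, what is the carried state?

Step-by-step:
ask @ H0 ⇒ 8
put(8) @ H4 ⇒ s:=8
throw(5) @ H1 caught ⇒ 28
H2 returns 28
H3 returns (28, ())
H4 returns ((28, ()), 8)
= ((28, ()), 8)

Answer: 8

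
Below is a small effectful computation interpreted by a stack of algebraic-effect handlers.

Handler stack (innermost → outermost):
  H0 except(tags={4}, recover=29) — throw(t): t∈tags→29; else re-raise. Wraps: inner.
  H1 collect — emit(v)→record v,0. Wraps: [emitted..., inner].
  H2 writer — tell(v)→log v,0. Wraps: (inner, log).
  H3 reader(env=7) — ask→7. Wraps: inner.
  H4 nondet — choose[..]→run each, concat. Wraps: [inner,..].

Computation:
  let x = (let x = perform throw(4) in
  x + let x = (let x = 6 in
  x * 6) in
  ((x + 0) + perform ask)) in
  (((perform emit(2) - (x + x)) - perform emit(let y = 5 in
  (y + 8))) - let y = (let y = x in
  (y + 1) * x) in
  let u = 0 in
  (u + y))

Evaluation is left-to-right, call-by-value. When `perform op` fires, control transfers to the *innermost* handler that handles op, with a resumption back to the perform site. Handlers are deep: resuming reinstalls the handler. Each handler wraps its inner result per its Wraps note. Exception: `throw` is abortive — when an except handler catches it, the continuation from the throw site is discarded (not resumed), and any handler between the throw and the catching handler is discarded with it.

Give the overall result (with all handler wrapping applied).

Answer: [([29], ())]

Evaluation trace:
throw(4) @ H0 caught ⇒ 29
H1 returns [29]
H2 returns ([29], ())
H3 returns ([29], ())
H4 returns [([29], ())]
= [([29], ())]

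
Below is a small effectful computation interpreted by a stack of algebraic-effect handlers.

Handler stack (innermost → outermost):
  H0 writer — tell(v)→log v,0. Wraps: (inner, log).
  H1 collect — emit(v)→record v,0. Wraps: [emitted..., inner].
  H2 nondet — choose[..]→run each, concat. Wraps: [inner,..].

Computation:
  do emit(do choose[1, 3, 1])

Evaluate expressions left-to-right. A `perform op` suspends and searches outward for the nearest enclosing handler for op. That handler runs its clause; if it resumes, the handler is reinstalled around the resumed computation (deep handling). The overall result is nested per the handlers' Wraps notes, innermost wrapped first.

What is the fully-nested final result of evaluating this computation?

Step-by-step:
choose[1, 3, 1] @ H2
  branch[0] choose=1:
    emit(1) @ H1 ⇒ out+=1
    H0 returns (0, ())
    H1 returns [1, (0, ())]
    H2 returns [[1, (0, ())]]
  branch[1] choose=3:
    emit(3) @ H1 ⇒ out+=3
    H0 returns (0, ())
    H1 returns [3, (0, ())]
    H2 returns [[3, (0, ())]]
  branch[2] choose=1:
    emit(1) @ H1 ⇒ out+=1
    H0 returns (0, ())
    H1 returns [1, (0, ())]
    H2 returns [[1, (0, ())]]
= [[1, (0, ())], [3, (0, ())], [1, (0, ())]]

Answer: [[1, (0, ())], [3, (0, ())], [1, (0, ())]]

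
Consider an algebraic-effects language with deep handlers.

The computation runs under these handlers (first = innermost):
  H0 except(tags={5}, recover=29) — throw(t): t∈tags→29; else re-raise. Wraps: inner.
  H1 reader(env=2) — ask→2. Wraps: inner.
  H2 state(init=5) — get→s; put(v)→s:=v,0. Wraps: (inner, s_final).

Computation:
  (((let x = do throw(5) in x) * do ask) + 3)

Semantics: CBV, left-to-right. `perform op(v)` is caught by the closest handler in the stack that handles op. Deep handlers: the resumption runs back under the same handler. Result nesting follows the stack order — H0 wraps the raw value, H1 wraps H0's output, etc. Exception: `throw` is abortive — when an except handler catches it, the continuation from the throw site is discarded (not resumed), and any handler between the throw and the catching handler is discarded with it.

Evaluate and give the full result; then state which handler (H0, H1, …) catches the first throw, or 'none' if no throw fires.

Step-by-step:
throw(5) @ H0 caught ⇒ 29
H1 returns 29
H2 returns (29, 5)
= (29, 5)

Answer: (29, 5) ; first throw caught by: H0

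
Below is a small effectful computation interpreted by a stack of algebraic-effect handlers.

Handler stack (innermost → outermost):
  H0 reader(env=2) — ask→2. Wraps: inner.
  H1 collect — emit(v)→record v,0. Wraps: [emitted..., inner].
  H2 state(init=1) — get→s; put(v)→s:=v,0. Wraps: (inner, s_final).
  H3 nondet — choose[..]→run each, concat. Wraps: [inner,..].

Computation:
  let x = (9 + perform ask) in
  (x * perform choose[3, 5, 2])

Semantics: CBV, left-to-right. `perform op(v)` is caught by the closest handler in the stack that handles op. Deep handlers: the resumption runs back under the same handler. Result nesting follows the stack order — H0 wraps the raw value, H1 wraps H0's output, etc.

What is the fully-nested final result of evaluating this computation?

Step-by-step:
ask @ H0 ⇒ 2
choose[3, 5, 2] @ H3
  branch[0] choose=3:
    H0 returns 33
    H1 returns [33]
    H2 returns ([33], 1)
    H3 returns [([33], 1)]
  branch[1] choose=5:
    H0 returns 55
    H1 returns [55]
    H2 returns ([55], 1)
    H3 returns [([55], 1)]
  branch[2] choose=2:
    H0 returns 22
    H1 returns [22]
    H2 returns ([22], 1)
    H3 returns [([22], 1)]
= [([33], 1), ([55], 1), ([22], 1)]

Answer: [([33], 1), ([55], 1), ([22], 1)]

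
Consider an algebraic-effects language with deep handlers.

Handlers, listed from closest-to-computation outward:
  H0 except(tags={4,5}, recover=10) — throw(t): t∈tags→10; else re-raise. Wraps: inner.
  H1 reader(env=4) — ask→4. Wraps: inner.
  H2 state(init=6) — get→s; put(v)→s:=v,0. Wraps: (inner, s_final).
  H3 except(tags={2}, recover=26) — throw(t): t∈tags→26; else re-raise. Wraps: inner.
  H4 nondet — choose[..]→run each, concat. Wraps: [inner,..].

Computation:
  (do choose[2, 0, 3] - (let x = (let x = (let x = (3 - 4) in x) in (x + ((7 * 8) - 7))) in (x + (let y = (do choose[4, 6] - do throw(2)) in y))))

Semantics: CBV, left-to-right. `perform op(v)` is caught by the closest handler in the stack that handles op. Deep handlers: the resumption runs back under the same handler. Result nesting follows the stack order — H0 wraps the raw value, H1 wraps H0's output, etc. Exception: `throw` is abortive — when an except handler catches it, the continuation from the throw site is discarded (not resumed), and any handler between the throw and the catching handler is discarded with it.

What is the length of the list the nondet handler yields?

Evaluation trace:
choose[2, 0, 3] @ H4
  branch[0] choose=2:
    choose[4, 6] @ H4
      branch[0] choose=4:
        throw(2) @ H0 re-raised
        throw(2) @ H3 caught ⇒ 26
        H4 returns [26]
      branch[1] choose=6:
        throw(2) @ H0 re-raised
        throw(2) @ H3 caught ⇒ 26
        H4 returns [26]
  branch[1] choose=0:
    choose[4, 6] @ H4
      branch[0] choose=4:
        throw(2) @ H0 re-raised
        throw(2) @ H3 caught ⇒ 26
        H4 returns [26]
      branch[1] choose=6:
        throw(2) @ H0 re-raised
        throw(2) @ H3 caught ⇒ 26
        H4 returns [26]
  branch[2] choose=3:
    choose[4, 6] @ H4
      branch[0] choose=4:
        throw(2) @ H0 re-raised
        throw(2) @ H3 caught ⇒ 26
        H4 returns [26]
      branch[1] choose=6:
        throw(2) @ H0 re-raised
        throw(2) @ H3 caught ⇒ 26
        H4 returns [26]
= [26, 26, 26, 26, 26, 26]

Answer: 6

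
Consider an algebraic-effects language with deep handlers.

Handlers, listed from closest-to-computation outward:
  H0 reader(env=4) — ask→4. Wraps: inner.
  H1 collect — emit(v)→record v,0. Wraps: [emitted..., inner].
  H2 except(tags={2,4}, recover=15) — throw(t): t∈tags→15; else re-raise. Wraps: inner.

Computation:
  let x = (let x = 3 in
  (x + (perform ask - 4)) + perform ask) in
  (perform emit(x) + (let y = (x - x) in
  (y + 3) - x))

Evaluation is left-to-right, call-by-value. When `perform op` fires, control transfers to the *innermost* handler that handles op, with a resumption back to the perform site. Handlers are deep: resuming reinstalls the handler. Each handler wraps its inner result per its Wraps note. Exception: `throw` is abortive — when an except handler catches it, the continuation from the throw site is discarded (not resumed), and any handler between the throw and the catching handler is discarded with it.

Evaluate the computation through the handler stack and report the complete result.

Step-by-step:
ask @ H0 ⇒ 4
ask @ H0 ⇒ 4
emit(7) @ H1 ⇒ out+=7
H0 returns -4
H1 returns [7, -4]
H2 returns [7, -4]
= [7, -4]

Answer: [7, -4]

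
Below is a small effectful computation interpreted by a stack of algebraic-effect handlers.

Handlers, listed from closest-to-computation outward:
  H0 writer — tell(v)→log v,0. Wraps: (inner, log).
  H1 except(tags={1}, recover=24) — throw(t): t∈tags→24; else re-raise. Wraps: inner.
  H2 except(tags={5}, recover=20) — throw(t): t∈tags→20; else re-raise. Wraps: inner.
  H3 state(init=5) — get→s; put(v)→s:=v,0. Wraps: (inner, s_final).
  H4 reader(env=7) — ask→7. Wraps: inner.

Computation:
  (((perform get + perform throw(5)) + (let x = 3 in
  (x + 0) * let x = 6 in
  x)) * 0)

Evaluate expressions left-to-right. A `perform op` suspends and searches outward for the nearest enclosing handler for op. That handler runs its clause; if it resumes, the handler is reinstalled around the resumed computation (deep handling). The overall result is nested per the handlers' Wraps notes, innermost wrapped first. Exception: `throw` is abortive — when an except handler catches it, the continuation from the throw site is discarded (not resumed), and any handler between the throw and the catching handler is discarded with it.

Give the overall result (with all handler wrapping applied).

Answer: (20, 5)

Working:
get @ H3 ⇒ 5
throw(5) @ H1 re-raised
throw(5) @ H2 caught ⇒ 20
H3 returns (20, 5)
H4 returns (20, 5)
= (20, 5)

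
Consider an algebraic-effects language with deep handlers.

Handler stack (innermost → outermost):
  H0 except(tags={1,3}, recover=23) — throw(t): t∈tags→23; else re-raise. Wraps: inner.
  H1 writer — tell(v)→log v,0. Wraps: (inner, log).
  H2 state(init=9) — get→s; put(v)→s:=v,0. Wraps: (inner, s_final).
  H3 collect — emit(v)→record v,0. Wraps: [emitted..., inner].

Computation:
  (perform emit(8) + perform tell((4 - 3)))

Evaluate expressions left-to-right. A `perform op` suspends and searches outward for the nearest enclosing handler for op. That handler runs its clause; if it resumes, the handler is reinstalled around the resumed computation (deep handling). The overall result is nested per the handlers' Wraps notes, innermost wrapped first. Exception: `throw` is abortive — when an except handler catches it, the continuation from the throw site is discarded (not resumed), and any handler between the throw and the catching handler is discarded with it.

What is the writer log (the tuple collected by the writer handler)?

Answer: (1)

Working:
emit(8) @ H3 ⇒ out+=8
tell(1) @ H1 ⇒ log+=1
H0 returns 0
H1 returns (0, (1))
H2 returns ((0, (1)), 9)
H3 returns [8, ((0, (1)), 9)]
= [8, ((0, (1)), 9)]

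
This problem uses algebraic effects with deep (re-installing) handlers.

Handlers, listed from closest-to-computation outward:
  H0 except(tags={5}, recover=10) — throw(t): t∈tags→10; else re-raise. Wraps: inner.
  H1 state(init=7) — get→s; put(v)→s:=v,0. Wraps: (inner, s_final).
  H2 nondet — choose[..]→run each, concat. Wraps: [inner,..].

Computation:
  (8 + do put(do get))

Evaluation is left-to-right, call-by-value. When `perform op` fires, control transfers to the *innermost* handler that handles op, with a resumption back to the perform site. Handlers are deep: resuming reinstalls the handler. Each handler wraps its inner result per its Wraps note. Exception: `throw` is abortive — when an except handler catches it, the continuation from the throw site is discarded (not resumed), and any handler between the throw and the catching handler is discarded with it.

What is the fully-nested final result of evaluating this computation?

Answer: [(8, 7)]

Working:
get @ H1 ⇒ 7
put(7) @ H1 ⇒ s:=7
H0 returns 8
H1 returns (8, 7)
H2 returns [(8, 7)]
= [(8, 7)]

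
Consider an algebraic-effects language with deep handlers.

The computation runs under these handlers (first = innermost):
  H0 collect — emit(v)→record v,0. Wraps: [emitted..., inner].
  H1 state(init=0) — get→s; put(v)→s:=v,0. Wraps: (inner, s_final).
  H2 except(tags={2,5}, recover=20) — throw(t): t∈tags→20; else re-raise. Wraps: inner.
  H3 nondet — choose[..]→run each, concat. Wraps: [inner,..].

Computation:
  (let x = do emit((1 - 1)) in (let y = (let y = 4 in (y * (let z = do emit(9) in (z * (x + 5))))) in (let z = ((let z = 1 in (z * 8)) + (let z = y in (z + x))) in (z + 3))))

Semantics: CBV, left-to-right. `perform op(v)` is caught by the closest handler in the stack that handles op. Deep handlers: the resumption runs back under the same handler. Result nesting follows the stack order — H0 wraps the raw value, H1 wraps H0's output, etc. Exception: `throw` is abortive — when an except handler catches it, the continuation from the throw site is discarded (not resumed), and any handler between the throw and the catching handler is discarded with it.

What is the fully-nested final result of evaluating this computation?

Evaluation trace:
emit(0) @ H0 ⇒ out+=0
emit(9) @ H0 ⇒ out+=9
H0 returns [0, 9, 11]
H1 returns ([0, 9, 11], 0)
H2 returns ([0, 9, 11], 0)
H3 returns [([0, 9, 11], 0)]
= [([0, 9, 11], 0)]

Answer: [([0, 9, 11], 0)]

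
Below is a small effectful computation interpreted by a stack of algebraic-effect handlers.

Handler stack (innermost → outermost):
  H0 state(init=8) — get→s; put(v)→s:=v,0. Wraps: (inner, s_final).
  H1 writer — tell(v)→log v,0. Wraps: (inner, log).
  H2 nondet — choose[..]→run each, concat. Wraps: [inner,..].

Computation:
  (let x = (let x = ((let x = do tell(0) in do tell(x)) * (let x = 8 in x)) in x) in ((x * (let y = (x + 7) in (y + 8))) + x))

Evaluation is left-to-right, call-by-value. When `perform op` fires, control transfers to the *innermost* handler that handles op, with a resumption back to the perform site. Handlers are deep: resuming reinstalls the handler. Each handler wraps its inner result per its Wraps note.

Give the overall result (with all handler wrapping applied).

Evaluation trace:
tell(0) @ H1 ⇒ log+=0
tell(0) @ H1 ⇒ log+=0
H0 returns (0, 8)
H1 returns ((0, 8), (0, 0))
H2 returns [((0, 8), (0, 0))]
= [((0, 8), (0, 0))]

Answer: [((0, 8), (0, 0))]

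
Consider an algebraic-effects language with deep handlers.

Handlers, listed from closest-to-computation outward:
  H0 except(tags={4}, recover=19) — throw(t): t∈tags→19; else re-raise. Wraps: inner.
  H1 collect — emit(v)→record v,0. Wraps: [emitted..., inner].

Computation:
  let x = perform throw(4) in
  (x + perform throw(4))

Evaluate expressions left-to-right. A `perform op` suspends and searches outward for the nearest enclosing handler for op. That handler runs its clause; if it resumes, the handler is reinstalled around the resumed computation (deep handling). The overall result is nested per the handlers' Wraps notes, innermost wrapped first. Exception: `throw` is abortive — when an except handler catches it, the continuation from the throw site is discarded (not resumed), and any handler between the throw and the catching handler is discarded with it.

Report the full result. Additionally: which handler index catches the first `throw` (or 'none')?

Answer: [19] ; first throw caught by: H0

Step-by-step:
throw(4) @ H0 caught ⇒ 19
H1 returns [19]
= [19]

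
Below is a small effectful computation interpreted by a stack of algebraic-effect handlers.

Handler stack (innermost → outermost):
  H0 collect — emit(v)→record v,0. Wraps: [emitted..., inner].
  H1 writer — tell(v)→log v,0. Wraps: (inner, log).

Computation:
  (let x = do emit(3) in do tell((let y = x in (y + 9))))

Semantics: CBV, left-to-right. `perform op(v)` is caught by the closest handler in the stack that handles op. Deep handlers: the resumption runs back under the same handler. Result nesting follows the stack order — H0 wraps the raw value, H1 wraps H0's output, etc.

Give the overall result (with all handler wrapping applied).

Answer: ([3, 0], (9))

Working:
emit(3) @ H0 ⇒ out+=3
tell(9) @ H1 ⇒ log+=9
H0 returns [3, 0]
H1 returns ([3, 0], (9))
= ([3, 0], (9))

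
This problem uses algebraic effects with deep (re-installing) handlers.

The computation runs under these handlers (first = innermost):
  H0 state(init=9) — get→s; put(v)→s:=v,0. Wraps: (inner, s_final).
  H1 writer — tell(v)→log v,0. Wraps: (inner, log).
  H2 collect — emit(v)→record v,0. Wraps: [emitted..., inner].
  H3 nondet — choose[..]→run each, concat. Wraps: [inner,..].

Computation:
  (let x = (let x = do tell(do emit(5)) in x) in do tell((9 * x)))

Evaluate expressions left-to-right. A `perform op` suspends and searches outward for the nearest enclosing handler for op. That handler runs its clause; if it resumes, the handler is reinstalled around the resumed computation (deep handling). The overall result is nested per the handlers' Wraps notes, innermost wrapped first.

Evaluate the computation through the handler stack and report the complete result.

Answer: [[5, ((0, 9), (0, 0))]]

Step-by-step:
emit(5) @ H2 ⇒ out+=5
tell(0) @ H1 ⇒ log+=0
tell(0) @ H1 ⇒ log+=0
H0 returns (0, 9)
H1 returns ((0, 9), (0, 0))
H2 returns [5, ((0, 9), (0, 0))]
H3 returns [[5, ((0, 9), (0, 0))]]
= [[5, ((0, 9), (0, 0))]]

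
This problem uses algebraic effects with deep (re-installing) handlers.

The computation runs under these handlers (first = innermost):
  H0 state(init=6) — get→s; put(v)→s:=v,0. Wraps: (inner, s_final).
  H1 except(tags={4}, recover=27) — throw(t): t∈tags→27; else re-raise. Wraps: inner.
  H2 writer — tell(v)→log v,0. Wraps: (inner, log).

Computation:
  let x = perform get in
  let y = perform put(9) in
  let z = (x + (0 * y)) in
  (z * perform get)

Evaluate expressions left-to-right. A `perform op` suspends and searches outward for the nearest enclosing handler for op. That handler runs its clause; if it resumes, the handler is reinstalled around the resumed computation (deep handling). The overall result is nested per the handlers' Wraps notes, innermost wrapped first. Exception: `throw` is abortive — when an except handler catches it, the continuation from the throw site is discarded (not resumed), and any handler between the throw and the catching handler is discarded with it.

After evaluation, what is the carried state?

Evaluation trace:
get @ H0 ⇒ 6
put(9) @ H0 ⇒ s:=9
get @ H0 ⇒ 9
H0 returns (54, 9)
H1 returns (54, 9)
H2 returns ((54, 9), ())
= ((54, 9), ())

Answer: 9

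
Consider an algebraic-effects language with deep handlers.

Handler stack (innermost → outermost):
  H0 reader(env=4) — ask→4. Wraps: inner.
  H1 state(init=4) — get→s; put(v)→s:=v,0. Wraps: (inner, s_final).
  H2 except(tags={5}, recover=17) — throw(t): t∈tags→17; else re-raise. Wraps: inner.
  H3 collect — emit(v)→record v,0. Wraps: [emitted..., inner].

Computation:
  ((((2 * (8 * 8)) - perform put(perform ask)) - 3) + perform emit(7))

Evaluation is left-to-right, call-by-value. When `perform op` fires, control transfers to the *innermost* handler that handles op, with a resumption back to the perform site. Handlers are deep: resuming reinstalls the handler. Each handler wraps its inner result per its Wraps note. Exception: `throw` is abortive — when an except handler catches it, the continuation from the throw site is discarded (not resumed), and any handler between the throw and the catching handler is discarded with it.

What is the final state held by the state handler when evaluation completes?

Answer: 4

Step-by-step:
ask @ H0 ⇒ 4
put(4) @ H1 ⇒ s:=4
emit(7) @ H3 ⇒ out+=7
H0 returns 125
H1 returns (125, 4)
H2 returns (125, 4)
H3 returns [7, (125, 4)]
= [7, (125, 4)]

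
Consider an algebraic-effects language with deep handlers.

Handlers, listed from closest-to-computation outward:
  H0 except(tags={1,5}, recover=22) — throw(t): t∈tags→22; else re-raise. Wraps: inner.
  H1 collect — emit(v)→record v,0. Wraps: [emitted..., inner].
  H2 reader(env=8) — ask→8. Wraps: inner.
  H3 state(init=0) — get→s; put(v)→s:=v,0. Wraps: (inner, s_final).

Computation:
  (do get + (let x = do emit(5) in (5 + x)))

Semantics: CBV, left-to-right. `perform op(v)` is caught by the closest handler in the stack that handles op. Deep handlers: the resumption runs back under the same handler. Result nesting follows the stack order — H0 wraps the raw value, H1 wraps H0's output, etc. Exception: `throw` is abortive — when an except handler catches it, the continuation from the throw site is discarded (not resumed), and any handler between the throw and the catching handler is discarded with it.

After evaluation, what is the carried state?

Evaluation trace:
get @ H3 ⇒ 0
emit(5) @ H1 ⇒ out+=5
H0 returns 5
H1 returns [5, 5]
H2 returns [5, 5]
H3 returns ([5, 5], 0)
= ([5, 5], 0)

Answer: 0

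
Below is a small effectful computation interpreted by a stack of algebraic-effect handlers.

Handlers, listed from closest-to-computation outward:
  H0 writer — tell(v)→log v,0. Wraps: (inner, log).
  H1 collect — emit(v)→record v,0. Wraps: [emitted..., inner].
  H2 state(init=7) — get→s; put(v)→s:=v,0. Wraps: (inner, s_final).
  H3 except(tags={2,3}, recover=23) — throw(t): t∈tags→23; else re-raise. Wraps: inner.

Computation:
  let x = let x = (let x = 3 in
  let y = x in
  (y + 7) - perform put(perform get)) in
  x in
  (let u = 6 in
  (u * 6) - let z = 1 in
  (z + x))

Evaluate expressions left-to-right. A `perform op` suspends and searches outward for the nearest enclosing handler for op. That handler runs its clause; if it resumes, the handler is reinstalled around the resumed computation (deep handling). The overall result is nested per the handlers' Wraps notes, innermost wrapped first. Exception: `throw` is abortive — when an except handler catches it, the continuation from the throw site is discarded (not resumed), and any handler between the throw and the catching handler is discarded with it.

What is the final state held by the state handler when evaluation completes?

Step-by-step:
get @ H2 ⇒ 7
put(7) @ H2 ⇒ s:=7
H0 returns (25, ())
H1 returns [(25, ())]
H2 returns ([(25, ())], 7)
H3 returns ([(25, ())], 7)
= ([(25, ())], 7)

Answer: 7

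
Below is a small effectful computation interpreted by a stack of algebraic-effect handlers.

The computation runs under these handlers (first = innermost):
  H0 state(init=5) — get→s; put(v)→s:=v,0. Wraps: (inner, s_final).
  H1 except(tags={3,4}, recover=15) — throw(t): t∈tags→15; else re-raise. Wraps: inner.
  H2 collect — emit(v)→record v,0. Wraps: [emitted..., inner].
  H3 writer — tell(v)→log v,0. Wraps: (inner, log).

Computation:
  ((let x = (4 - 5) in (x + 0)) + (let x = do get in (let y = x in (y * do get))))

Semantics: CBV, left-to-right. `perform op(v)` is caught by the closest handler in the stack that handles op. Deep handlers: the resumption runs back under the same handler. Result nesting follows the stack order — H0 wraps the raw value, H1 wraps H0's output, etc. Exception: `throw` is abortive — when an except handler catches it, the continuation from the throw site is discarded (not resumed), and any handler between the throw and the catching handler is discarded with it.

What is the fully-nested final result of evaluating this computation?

Answer: ([(24, 5)], ())

Evaluation trace:
get @ H0 ⇒ 5
get @ H0 ⇒ 5
H0 returns (24, 5)
H1 returns (24, 5)
H2 returns [(24, 5)]
H3 returns ([(24, 5)], ())
= ([(24, 5)], ())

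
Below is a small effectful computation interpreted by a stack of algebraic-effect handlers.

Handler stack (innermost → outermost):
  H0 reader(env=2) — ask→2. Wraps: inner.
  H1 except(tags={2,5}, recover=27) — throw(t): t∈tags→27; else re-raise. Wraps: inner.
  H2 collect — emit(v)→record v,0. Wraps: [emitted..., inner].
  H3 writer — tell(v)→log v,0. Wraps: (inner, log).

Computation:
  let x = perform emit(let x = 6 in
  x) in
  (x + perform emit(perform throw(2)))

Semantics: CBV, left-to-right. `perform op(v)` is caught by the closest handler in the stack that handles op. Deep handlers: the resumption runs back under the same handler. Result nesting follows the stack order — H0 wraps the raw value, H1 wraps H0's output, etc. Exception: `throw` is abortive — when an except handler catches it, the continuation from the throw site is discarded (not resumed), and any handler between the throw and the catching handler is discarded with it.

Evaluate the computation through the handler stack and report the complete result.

Answer: ([6, 27], ())

Working:
emit(6) @ H2 ⇒ out+=6
throw(2) @ H1 caught ⇒ 27
H2 returns [6, 27]
H3 returns ([6, 27], ())
= ([6, 27], ())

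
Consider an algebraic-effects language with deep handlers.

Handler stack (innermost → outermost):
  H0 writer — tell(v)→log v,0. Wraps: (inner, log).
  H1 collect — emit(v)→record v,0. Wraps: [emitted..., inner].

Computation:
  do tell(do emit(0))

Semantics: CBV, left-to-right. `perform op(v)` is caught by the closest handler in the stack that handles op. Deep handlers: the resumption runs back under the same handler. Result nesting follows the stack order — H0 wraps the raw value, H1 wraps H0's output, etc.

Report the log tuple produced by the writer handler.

Evaluation trace:
emit(0) @ H1 ⇒ out+=0
tell(0) @ H0 ⇒ log+=0
H0 returns (0, (0))
H1 returns [0, (0, (0))]
= [0, (0, (0))]

Answer: (0)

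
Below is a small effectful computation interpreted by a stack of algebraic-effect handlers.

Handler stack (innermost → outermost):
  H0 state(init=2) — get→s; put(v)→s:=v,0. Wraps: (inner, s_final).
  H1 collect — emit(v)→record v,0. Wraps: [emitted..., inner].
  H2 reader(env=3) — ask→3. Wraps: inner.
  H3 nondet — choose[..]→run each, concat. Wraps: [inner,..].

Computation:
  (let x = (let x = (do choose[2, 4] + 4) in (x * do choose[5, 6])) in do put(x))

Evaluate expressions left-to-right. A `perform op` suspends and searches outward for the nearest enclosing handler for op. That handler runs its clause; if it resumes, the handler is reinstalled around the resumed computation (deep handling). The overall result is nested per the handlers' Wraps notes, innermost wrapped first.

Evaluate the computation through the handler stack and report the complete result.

Answer: [[(0, 30)], [(0, 36)], [(0, 40)], [(0, 48)]]

Step-by-step:
choose[2, 4] @ H3
  branch[0] choose=2:
    choose[5, 6] @ H3
      branch[0] choose=5:
        put(30) @ H0 ⇒ s:=30
        H0 returns (0, 30)
        H1 returns [(0, 30)]
        H2 returns [(0, 30)]
        H3 returns [[(0, 30)]]
      branch[1] choose=6:
        put(36) @ H0 ⇒ s:=36
        H0 returns (0, 36)
        H1 returns [(0, 36)]
        H2 returns [(0, 36)]
        H3 returns [[(0, 36)]]
  branch[1] choose=4:
    choose[5, 6] @ H3
      branch[0] choose=5:
        put(40) @ H0 ⇒ s:=40
        H0 returns (0, 40)
        H1 returns [(0, 40)]
        H2 returns [(0, 40)]
        H3 returns [[(0, 40)]]
      branch[1] choose=6:
        put(48) @ H0 ⇒ s:=48
        H0 returns (0, 48)
        H1 returns [(0, 48)]
        H2 returns [(0, 48)]
        H3 returns [[(0, 48)]]
= [[(0, 30)], [(0, 36)], [(0, 40)], [(0, 48)]]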